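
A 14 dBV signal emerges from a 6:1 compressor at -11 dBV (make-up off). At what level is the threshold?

-16 dBV

Input is 30 dB above T (since output overshoot × R = input overshoot: (-11 − T)·6 = 14 − T gives T = -16 dBV).
Check: -16 + (14 − (-16))/6 = -16 + 5 = -11 dBV. ✓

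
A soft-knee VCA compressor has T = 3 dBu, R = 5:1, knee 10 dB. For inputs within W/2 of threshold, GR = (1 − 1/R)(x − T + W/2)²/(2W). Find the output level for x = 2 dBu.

1.36 dBu

x − T + W/2 = 2 − 3 + 5 = 4.
GR = (1 − 1/5) × 4² / 20 = 0.8 × 16 / 20 = 0.64 dB.
Output = 2 − 0.64 = 1.36 dBu.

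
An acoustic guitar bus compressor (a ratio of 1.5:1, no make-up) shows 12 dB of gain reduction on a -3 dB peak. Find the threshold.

-39 dB

Input is 36 dB above T (since output overshoot × R = input overshoot: (-15 − T)·1.5 = -3 − T gives T = -39 dB).
Check: -39 + (-3 − (-39))/1.5 = -39 + 24 = -15 dB. ✓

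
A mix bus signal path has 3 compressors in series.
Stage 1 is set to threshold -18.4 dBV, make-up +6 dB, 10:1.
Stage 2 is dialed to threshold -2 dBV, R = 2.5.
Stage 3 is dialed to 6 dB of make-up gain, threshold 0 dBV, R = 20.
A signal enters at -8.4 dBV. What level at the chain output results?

-5.4 dBV

Stage 1: 10 dB above -18.4 dBV, reduced 10:1 to 1 dB above → -17.4 dBV; +6 dB make-up → -11.4 dBV.
Stage 2: -11.4 dBV ≤ -2 dBV, so stage 2 doesn't engage; output -11.4 dBV.
Stage 3: -11.4 dBV is at or below the 0 dBV threshold — no compression; make-up brings it to -5.4 dBV.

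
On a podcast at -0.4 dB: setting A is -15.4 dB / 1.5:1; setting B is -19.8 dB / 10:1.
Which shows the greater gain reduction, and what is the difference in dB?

A: overshoot 15 dB → output overshoot 10 dB → GR 5 dB.
B: overshoot 19.4 dB → output overshoot 1.94 dB → GR 17.46 dB.
B applies 12.46 dB more gain reduction.

B, by 12.46 dB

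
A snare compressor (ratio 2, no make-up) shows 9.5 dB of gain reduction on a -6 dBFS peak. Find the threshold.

-25 dBFS

Gain reduction = -6 − (-15.5) = 9.5 dB; output overshoot = GR / (R − 1) = 9.5 / 1 = 9.5 dB.
Threshold = output − output overshoot = -15.5 − 9.5 = -25 dBFS.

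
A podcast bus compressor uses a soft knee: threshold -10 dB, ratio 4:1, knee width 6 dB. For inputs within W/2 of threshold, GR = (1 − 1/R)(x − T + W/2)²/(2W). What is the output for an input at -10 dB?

-10.5625 dB

x − T + W/2 = -10 − (-10) + 3 = 3.
GR = (1 − 1/4) × 3² / 12 = 0.75 × 9 / 12 = 0.5625 dB.
Output = -10 − 0.5625 = -10.5625 dB.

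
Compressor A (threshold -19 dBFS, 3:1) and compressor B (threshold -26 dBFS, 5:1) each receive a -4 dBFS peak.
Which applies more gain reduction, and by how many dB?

A: GR = 15 − 15/3 = 10 dB.
B: GR = 22 − 22/5 = 17.6 dB.
B reduces 7.6 dB more.

B, by 7.6 dB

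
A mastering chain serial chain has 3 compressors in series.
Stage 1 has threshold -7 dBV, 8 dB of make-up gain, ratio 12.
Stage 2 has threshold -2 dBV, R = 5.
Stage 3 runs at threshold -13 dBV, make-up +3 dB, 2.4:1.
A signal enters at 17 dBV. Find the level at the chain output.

Stage 1: overshoot 24 dB → 24/12 = 2 dB → -5 dBV; +8 dB make-up → 3 dBV.
Stage 2: overshoot 5 dB → 5/5 = 1 dB → -1 dBV.
Stage 3: 12 dB above -13 dBV, reduced 2.4:1 to 5 dB above → -8 dBV; +3 dB make-up → -5 dBV.

-5 dBV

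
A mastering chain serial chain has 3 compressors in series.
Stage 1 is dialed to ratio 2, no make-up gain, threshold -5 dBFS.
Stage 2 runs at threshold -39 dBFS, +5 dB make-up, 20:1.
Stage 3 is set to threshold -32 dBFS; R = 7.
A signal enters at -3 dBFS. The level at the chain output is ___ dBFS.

Stage 1: 2 dB above -5 dBFS, reduced 2:1 to 1 dB above → -4 dBFS.
Stage 2: -4 dBFS is 35 dB over -39 dBFS; at 20:1 that becomes 1.75 dB over, giving -37.25 dBFS; +5 dB make-up → -32.25 dBFS.
Stage 3: -32.25 dBFS is at or below the -32 dBFS threshold — no compression; output -32.25 dBFS.

-32.25 dBFS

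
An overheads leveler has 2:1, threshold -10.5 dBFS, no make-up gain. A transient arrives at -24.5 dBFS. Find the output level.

-24.5 dBFS is 14 dB below the -10.5 dBFS threshold, so no gain reduction is applied.
Output = input = -24.5 dBFS.

-24.5 dBFS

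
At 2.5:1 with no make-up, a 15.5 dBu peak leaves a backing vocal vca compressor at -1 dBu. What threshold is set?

Input is 27.5 dB above T (since output overshoot × R = input overshoot: (-1 − T)·2.5 = 15.5 − T gives T = -12 dBu).
Check: -12 + (15.5 − (-12))/2.5 = -12 + 11 = -1 dBu. ✓

-12 dBu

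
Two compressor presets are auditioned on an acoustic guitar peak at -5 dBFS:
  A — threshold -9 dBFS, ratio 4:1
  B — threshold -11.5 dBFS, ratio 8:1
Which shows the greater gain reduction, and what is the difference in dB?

B, by 2.6875 dB

A: GR = 4 − 4/4 = 3 dB.
B: GR = 6.5 − 6.5/8 = 5.6875 dB.
B applies 2.6875 dB more gain reduction.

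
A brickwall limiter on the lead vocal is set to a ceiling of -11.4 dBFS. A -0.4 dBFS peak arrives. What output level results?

-11.4 dBFS

A brickwall limiter is an ∞:1 compressor: any input above the ceiling is clamped to -11.4 dBFS.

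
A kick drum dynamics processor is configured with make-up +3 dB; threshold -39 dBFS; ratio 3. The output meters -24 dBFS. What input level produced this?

Remove make-up: -24 − 3 = -27 dBFS.
The compressed level sits -27 − (-39) = 12 dB over threshold.
Input overshoot = R × output overshoot = 36 dB → input = -39 + 36 = -3 dBFS.

-3 dBFS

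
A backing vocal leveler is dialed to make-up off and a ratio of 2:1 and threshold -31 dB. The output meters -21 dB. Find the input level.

The compressed level sits -21 − (-31) = 10 dB over threshold.
Undo the ratio: input overshoot = 10 × 2 = 20 dB, giving input = -11 dB.

-11 dB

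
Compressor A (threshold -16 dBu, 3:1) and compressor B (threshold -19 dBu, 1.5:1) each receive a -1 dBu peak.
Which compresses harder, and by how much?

A, by 4 dB

A: overshoot 15 dB → output overshoot 5 dB → GR 10 dB.
B: overshoot 18 dB → output overshoot 12 dB → GR 6 dB.
Difference: 4 dB in favour of A.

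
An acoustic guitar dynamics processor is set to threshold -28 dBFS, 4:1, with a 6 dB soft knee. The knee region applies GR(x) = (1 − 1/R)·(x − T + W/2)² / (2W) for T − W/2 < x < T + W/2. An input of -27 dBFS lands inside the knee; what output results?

-28 dBFS

x − T + W/2 = -27 − (-28) + 3 = 4.
GR = (1 − 1/4) × 4² / 12 = 0.75 × 16 / 12 = 1 dB.
Output = -27 − 1 = -28 dBFS.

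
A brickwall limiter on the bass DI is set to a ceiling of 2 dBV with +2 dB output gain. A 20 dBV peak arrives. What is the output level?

The limiter clamps the peak to its 2 dBV ceiling.
Output gain then adds 2 dB: 2 + 2 = 4 dBV.

4 dBV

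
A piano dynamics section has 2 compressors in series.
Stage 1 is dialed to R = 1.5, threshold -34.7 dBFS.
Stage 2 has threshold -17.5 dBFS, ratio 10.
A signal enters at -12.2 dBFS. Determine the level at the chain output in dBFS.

Stage 1: 22.5 dB above -34.7 dBFS, reduced 1.5:1 to 15 dB above → -19.7 dBFS.
Stage 2: -19.7 dBFS ≤ -17.5 dBFS, so stage 2 doesn't engage; output -19.7 dBFS.

-19.7 dBFS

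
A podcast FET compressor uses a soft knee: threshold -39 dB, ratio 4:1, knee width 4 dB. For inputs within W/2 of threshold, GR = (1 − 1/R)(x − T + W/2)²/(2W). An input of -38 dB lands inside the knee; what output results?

x − T + W/2 = -38 − (-39) + 2 = 3.
GR = (1 − 1/4) × 3² / 8 = 0.75 × 9 / 8 = 0.84375 dB.
Output = -38 − 0.84375 = -38.84375 dB.

-38.84375 dB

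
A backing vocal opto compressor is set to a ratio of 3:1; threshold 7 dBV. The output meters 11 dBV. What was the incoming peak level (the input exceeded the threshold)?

19 dBV

Post-compression overshoot = 11 − 7 = 4 dB.
Input overshoot = R × output overshoot = 12 dB → input = 7 + 12 = 19 dBV.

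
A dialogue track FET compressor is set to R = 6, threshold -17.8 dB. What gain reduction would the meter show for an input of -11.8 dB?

-11.8 dB exceeds the threshold by 6 dB.
At 6:1, output sits 6/6 = 1 dB above threshold.
So the signal is attenuated by 6 − 1 = 5 dB.

5 dB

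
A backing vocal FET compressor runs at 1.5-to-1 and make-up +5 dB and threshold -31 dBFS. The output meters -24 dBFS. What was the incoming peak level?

Before make-up, the level was -24 − 5 = -29 dBFS.
Post-compression overshoot = -29 − (-31) = 2 dB.
Undo the ratio: input overshoot = 2 × 1.5 = 3 dB, giving input = -28 dBFS.

-28 dBFS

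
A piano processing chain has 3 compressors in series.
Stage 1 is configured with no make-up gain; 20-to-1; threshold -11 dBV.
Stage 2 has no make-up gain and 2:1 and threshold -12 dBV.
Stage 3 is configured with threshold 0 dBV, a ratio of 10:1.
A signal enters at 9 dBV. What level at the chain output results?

-11 dBV

Stage 1: 9 dBV is 20 dB over -11 dBV; at 20:1 that becomes 1 dB over, giving -10 dBV.
Stage 2: overshoot 2 dB → 2/2 = 1 dB → -11 dBV.
Stage 3: -11 dBV ≤ 0 dBV, so stage 3 doesn't engage; output -11 dBV.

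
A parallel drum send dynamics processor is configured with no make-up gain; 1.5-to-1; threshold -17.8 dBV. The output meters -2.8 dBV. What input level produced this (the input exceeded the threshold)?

The compressed level sits -2.8 − (-17.8) = 15 dB over threshold.
Undo the ratio: input overshoot = 15 × 1.5 = 22.5 dB, giving input = 4.7 dBV.

4.7 dBV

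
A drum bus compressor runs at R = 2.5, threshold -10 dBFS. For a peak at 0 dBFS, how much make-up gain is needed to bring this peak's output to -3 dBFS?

3 dB

Without make-up, output = threshold + overshoot/2.5 = -10 + 4 = -6 dBFS.
Gap to target: 3 dB.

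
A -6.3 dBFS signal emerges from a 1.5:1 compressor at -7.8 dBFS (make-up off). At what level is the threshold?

Input is 4.5 dB above T (since output overshoot × R = input overshoot: (-7.8 − T)·1.5 = -6.3 − T gives T = -10.8 dBFS).
Check: -10.8 + (-6.3 − (-10.8))/1.5 = -10.8 + 3 = -7.8 dBFS. ✓

-10.8 dBFS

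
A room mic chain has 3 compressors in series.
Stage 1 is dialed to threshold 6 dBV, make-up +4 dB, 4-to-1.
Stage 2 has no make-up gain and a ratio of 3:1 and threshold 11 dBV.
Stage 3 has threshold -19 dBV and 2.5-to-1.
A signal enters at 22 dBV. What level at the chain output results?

-6.6 dBV

Stage 1: overshoot 16 dB → 16/4 = 4 dB → 10 dBV; +4 dB make-up → 14 dBV.
Stage 2: 14 dBV is 3 dB over 11 dBV; at 3:1 that becomes 1 dB over, giving 12 dBV.
Stage 3: 12 dBV is 31 dB over -19 dBV; at 2.5:1 that becomes 12.4 dB over, giving -6.6 dBV.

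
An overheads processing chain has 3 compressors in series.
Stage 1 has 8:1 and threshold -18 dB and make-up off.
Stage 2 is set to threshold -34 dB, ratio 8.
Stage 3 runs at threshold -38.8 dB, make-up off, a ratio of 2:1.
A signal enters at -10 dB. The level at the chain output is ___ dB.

-35.3375 dB

Stage 1: -10 dB is 8 dB over -18 dB; at 8:1 that becomes 1 dB over, giving -17 dB.
Stage 2: 17 dB above -34 dB, reduced 8:1 to 2.125 dB above → -31.875 dB.
Stage 3: 6.925 dB above -38.8 dB, reduced 2:1 to 3.4625 dB above → -35.3375 dB.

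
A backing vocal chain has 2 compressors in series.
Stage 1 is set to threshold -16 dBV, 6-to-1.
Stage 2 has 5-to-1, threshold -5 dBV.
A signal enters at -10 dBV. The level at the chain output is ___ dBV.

Stage 1: 6 dB above -16 dBV, reduced 6:1 to 1 dB above → -15 dBV.
Stage 2: -15 dBV is at or below the -5 dBV threshold — no compression; output -15 dBV.

-15 dBV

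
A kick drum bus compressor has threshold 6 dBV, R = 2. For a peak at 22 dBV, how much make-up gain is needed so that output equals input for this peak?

8 dB

Overshoot 16 dB → 16/2 = 8 dB after compression, so the compressed level is 6 + 8 = 14 dBV.
Make-up = target − compressed = 22 − 14 = 8 dB.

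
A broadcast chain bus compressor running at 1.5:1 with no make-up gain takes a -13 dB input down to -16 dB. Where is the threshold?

-22 dB

Gain reduction = -13 − (-16) = 3 dB; output overshoot = GR / (R − 1) = 3 / 0.5 = 6 dB.
Threshold = output − output overshoot = -16 − 6 = -22 dB.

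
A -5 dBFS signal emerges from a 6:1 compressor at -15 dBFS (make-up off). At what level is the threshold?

-17 dBFS

Gain reduction = -5 − (-15) = 10 dB; output overshoot = GR / (R − 1) = 10 / 5 = 2 dB.
Threshold = output − output overshoot = -15 − 2 = -17 dBFS.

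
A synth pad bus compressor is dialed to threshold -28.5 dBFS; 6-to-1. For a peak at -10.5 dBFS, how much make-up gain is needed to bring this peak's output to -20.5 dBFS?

5 dB

Without make-up, output = threshold + overshoot/6 = -28.5 + 3 = -25.5 dBFS.
Gap to target: 5 dB.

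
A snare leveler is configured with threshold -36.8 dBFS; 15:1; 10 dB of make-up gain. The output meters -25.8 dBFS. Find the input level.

-21.8 dBFS

Before make-up, the level was -25.8 − 10 = -35.8 dBFS.
Post-compression overshoot = -35.8 − (-36.8) = 1 dB.
Undo the ratio: input overshoot = 1 × 15 = 15 dB, giving input = -21.8 dBFS.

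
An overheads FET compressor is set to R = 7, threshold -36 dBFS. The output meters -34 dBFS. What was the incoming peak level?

-22 dBFS

The compressed level sits -34 − (-36) = 2 dB over threshold.
Before 7:1 compression the overshoot was 2 × 7 = 14 dB, so input = -36 + 14 = -22 dBFS.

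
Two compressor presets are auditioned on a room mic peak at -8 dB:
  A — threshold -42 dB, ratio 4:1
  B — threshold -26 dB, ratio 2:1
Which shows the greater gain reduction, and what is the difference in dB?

A, by 16.5 dB

A: overshoot 34 dB → output overshoot 8.5 dB → GR 25.5 dB.
B: overshoot 18 dB → output overshoot 9 dB → GR 9 dB.
Difference: 16.5 dB in favour of A.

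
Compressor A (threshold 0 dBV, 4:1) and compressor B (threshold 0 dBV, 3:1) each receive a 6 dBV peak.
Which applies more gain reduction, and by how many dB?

A: GR = 6 − 6/4 = 4.5 dB.
B: GR = 6 − 6/3 = 4 dB.
A reduces 0.5 dB more.

A, by 0.5 dB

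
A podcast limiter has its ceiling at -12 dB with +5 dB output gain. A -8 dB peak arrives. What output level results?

At ∞:1, everything above -12 dB is held at the ceiling.
Output gain then adds 5 dB: -12 + 5 = -7 dB.

-7 dB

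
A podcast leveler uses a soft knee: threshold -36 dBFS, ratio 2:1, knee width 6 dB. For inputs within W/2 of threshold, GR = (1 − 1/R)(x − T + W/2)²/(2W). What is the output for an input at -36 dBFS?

-36.375 dBFS

x − T + W/2 = -36 − (-36) + 3 = 3.
GR = (1 − 1/2) × 3² / 12 = 0.5 × 9 / 12 = 0.375 dB.
Output = -36 − 0.375 = -36.375 dBFS.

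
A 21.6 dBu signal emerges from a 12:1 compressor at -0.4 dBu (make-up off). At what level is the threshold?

-2.4 dBu

Gain reduction = 21.6 − (-0.4) = 22 dB; output overshoot = GR / (R − 1) = 22 / 11 = 2 dB.
Threshold = output − output overshoot = -0.4 − 2 = -2.4 dBu.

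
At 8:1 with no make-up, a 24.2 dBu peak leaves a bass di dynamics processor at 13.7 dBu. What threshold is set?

12.2 dBu

Gain reduction = 24.2 − 13.7 = 10.5 dB; output overshoot = GR / (R − 1) = 10.5 / 7 = 1.5 dB.
Threshold = output − output overshoot = 13.7 − 1.5 = 12.2 dBu.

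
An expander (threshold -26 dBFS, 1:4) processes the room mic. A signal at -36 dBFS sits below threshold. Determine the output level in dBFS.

-66 dBFS

Below threshold, a 1:4 expander applies gain = (4−1)×(T − x) of attenuation.
(4−1) × 10 = 30 dB, so output = -36 − 30 = -66 dBFS.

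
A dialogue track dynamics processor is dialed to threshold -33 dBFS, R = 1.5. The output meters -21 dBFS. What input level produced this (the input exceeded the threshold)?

That's 12 dB above the -33 dBFS threshold.
Before 1.5:1 compression the overshoot was 12 × 1.5 = 18 dB, so input = -33 + 18 = -15 dBFS.

-15 dBFS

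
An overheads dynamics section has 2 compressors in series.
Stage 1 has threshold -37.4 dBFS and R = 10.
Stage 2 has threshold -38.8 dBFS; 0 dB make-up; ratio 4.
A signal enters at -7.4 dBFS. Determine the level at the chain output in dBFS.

Stage 1: -7.4 dBFS is 30 dB over -37.4 dBFS; at 10:1 that becomes 3 dB over, giving -34.4 dBFS.
Stage 2: overshoot 4.4 dB → 4.4/4 = 1.1 dB → -37.7 dBFS.

-37.7 dBFS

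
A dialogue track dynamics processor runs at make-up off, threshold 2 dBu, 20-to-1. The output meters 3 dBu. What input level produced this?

22 dBu

That's 1 dB above the 2 dBu threshold.
Before 20:1 compression the overshoot was 1 × 20 = 20 dB, so input = 2 + 20 = 22 dBu.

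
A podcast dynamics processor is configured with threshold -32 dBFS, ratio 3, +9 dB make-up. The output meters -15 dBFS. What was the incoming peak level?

Stripping the +9 dB make-up gives -24 dBFS at the gain stage.
That's 8 dB above the -32 dBFS threshold.
Before 3:1 compression the overshoot was 8 × 3 = 24 dB, so input = -32 + 24 = -8 dBFS.

-8 dBFS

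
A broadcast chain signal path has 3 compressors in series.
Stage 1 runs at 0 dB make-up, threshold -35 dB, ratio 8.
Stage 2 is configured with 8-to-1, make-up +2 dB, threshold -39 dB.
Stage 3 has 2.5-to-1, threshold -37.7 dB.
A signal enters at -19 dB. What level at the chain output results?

Stage 1: overshoot 16 dB → 16/8 = 2 dB → -33 dB.
Stage 2: 6 dB above -39 dB, reduced 8:1 to 0.75 dB above → -38.25 dB; +2 dB make-up → -36.25 dB.
Stage 3: -36.25 dB is 1.45 dB over -37.7 dB; at 2.5:1 that becomes 0.58 dB over, giving -37.12 dB.

-37.12 dB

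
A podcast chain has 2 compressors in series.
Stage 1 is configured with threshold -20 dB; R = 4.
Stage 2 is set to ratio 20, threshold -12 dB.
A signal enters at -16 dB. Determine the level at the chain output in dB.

-19 dB

Stage 1: overshoot 4 dB → 4/4 = 1 dB → -19 dB.
Stage 2: -19 dB ≤ -12 dB, so stage 2 doesn't engage; output -19 dB.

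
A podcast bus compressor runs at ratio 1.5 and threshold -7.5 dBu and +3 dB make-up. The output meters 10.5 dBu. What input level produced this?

15 dBu

Before make-up, the level was 10.5 − 3 = 7.5 dBu.
The compressed level sits 7.5 − (-7.5) = 15 dB over threshold.
Before 1.5:1 compression the overshoot was 15 × 1.5 = 22.5 dB, so input = -7.5 + 22.5 = 15 dBu.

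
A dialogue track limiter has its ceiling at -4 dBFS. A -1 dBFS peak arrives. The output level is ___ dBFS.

A brickwall limiter is an ∞:1 compressor: any input above the ceiling is clamped to -4 dBFS.

-4 dBFS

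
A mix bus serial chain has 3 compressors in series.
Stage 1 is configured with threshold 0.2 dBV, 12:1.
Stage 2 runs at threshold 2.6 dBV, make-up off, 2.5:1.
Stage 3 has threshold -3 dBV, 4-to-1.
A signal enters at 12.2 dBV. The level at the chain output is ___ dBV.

-1.95 dBV

Stage 1: 12 dB above 0.2 dBV, reduced 12:1 to 1 dB above → 1.2 dBV.
Stage 2: 1.2 dBV ≤ 2.6 dBV, so stage 2 doesn't engage; output 1.2 dBV.
Stage 3: 4.2 dB above -3 dBV, reduced 4:1 to 1.05 dB above → -1.95 dBV.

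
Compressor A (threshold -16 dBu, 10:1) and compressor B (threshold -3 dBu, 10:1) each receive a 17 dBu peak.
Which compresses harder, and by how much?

A, by 11.7 dB

A: GR = 33 − 33/10 = 29.7 dB.
B: GR = 20 − 20/10 = 18 dB.
A applies 11.7 dB more gain reduction.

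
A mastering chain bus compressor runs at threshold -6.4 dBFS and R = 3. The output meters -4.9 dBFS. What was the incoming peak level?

That's 1.5 dB above the -6.4 dBFS threshold.
Input overshoot = R × output overshoot = 4.5 dB → input = -6.4 + 4.5 = -1.9 dBFS.

-1.9 dBFS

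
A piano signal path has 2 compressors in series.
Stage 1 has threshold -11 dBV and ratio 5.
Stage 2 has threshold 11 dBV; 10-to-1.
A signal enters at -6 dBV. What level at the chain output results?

Stage 1: -6 dBV is 5 dB over -11 dBV; at 5:1 that becomes 1 dB over, giving -10 dBV.
Stage 2: -10 dBV ≤ 11 dBV, so stage 2 doesn't engage; output -10 dBV.

-10 dBV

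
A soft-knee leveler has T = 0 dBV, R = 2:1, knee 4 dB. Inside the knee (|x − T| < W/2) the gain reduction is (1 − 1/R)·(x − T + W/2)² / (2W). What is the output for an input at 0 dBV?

x − T + W/2 = 0 − 0 + 2 = 2.
GR = (1 − 1/2) × 2² / 8 = 0.5 × 4 / 8 = 0.25 dB.
Output = 0 − 0.25 = -0.25 dBV.

-0.25 dBV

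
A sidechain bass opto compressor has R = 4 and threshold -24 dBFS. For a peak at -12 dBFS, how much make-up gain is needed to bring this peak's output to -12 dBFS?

9 dB

Without make-up, output = threshold + overshoot/4 = -24 + 3 = -21 dBFS.
Gap to target: 9 dB.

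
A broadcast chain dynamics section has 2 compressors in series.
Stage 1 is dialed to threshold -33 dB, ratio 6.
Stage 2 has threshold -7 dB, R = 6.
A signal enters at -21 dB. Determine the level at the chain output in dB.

Stage 1: overshoot 12 dB → 12/6 = 2 dB → -31 dB.
Stage 2: -31 dB ≤ -7 dB, so stage 2 doesn't engage; output -31 dB.

-31 dB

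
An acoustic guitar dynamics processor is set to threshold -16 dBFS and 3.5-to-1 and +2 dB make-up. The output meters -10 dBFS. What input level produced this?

-2 dBFS

Before make-up, the level was -10 − 2 = -12 dBFS.
The compressed level sits -12 − (-16) = 4 dB over threshold.
Before 3.5:1 compression the overshoot was 4 × 3.5 = 14 dB, so input = -16 + 14 = -2 dBFS.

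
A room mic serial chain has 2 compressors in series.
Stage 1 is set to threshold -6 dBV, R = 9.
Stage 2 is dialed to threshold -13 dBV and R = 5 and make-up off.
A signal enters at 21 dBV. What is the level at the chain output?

Stage 1: overshoot 27 dB → 27/9 = 3 dB → -3 dBV.
Stage 2: -3 dBV is 10 dB over -13 dBV; at 5:1 that becomes 2 dB over, giving -11 dBV.

-11 dBV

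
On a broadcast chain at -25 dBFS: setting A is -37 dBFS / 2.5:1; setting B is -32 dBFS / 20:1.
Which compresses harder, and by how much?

A, by 0.55 dB

A: 12 dB over, compressed to 4.8 dB over, so 7.2 dB of GR.
B: 7 dB over, compressed to 0.35 dB over, so 6.65 dB of GR.
A applies 0.55 dB more gain reduction.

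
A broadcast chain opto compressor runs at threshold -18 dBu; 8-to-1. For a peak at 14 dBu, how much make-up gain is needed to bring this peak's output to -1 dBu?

The peak compresses to -18 + 32/8 = -14 dBu.
To reach -1 dBu requires -1 − (-14) = 13 dB of make-up.

13 dB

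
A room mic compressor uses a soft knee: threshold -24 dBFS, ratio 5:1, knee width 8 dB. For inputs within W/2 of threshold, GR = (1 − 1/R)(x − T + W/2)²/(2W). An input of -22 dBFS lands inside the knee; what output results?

-23.8 dBFS

x − T + W/2 = -22 − (-24) + 4 = 6.
GR = (1 − 1/5) × 6² / 16 = 0.8 × 36 / 16 = 1.8 dB.
Output = -22 − 1.8 = -23.8 dBFS.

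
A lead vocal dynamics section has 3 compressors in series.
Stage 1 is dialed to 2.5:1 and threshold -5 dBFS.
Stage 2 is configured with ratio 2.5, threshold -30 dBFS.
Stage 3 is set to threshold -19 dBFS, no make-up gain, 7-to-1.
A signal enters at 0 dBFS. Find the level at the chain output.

-19.2 dBFS

Stage 1: 0 dBFS is 5 dB over -5 dBFS; at 2.5:1 that becomes 2 dB over, giving -3 dBFS.
Stage 2: overshoot 27 dB → 27/2.5 = 10.8 dB → -19.2 dBFS.
Stage 3: -19.2 dBFS ≤ -19 dBFS, so stage 3 doesn't engage; output -19.2 dBFS.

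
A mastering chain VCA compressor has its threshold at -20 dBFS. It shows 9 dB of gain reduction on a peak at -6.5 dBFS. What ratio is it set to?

Input overshoot = -6.5 − (-20) = 13.5 dB.
Output overshoot = 13.5 − 9 = 4.5 dB.
Ratio = input overshoot / output overshoot = 13.5 / 4.5 = 3.

3:1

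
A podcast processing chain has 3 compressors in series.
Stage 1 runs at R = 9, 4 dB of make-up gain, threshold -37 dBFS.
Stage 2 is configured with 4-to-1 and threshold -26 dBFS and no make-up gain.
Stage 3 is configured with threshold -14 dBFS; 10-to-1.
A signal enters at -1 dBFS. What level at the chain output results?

Stage 1: overshoot 36 dB → 36/9 = 4 dB → -33 dBFS; +4 dB make-up → -29 dBFS.
Stage 2: -29 dBFS is at or below the -26 dBFS threshold — no compression; output -29 dBFS.
Stage 3: -29 dBFS ≤ -14 dBFS, so stage 3 doesn't engage; output -29 dBFS.

-29 dBFS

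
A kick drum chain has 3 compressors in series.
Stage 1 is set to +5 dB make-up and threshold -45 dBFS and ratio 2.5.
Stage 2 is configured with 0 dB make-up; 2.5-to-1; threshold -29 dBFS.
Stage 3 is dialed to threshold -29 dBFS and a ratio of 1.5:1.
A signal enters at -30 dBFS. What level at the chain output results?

Stage 1: overshoot 15 dB → 15/2.5 = 6 dB → -39 dBFS; +5 dB make-up → -34 dBFS.
Stage 2: -34 dBFS ≤ -29 dBFS, so stage 2 doesn't engage; output -34 dBFS.
Stage 3: -34 dBFS is at or below the -29 dBFS threshold — no compression; output -34 dBFS.

-34 dBFS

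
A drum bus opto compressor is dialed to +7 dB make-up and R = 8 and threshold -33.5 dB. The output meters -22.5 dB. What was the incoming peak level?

-1.5 dB

Before make-up, the level was -22.5 − 7 = -29.5 dB.
Post-compression overshoot = -29.5 − (-33.5) = 4 dB.
Undo the ratio: input overshoot = 4 × 8 = 32 dB, giving input = -1.5 dB.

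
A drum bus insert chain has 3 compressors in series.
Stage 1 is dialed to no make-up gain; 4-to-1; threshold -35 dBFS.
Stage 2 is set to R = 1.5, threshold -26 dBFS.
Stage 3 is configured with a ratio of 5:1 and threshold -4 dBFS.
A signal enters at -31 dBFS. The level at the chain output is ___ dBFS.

-34 dBFS

Stage 1: -31 dBFS is 4 dB over -35 dBFS; at 4:1 that becomes 1 dB over, giving -34 dBFS.
Stage 2: -34 dBFS ≤ -26 dBFS, so stage 2 doesn't engage; output -34 dBFS.
Stage 3: -34 dBFS is at or below the -4 dBFS threshold — no compression; output -34 dBFS.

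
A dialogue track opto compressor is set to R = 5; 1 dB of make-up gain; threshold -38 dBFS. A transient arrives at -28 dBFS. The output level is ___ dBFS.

-35 dBFS

Overshoot: -28 − (-38) = 10 dB.
At 5:1 the overshoot is divided by 5, leaving 2 dB above threshold.
Output = -38 + 2 = -36 dBFS; make-up adds 1 dB, giving -35 dBFS.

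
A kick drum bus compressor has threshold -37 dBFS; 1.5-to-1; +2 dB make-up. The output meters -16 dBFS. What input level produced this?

Stripping the +2 dB make-up gives -18 dBFS at the gain stage.
The compressed level sits -18 − (-37) = 19 dB over threshold.
Input overshoot = R × output overshoot = 28.5 dB → input = -37 + 28.5 = -8.5 dBFS.

-8.5 dBFS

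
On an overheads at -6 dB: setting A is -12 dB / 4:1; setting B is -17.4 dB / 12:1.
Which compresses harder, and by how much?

A: GR = 6 − 6/4 = 4.5 dB.
B: GR = 11.4 − 11.4/12 = 10.45 dB.
Difference: 5.95 dB in favour of B.

B, by 5.95 dB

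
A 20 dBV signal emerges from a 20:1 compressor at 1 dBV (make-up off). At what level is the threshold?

0 dBV

Gain reduction = 20 − 1 = 19 dB; output overshoot = GR / (R − 1) = 19 / 19 = 1 dB.
Threshold = output − output overshoot = 1 − 1 = 0 dBV.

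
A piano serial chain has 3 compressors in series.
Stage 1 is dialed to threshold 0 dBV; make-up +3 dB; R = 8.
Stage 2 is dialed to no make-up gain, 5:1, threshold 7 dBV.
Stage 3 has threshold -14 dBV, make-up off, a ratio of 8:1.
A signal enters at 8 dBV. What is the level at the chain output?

Stage 1: 8 dB above 0 dBV, reduced 8:1 to 1 dB above → 1 dBV; +3 dB make-up → 4 dBV.
Stage 2: below threshold (4 ≤ 7); passes unchanged; output 4 dBV.
Stage 3: overshoot 18 dB → 18/8 = 2.25 dB → -11.75 dBV.

-11.75 dBV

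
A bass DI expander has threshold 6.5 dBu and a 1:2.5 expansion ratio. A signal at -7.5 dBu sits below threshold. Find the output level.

Below threshold, a 1:2.5 expander applies gain = (2.5−1)×(T − x) of attenuation.
(2.5−1) × 14 = 21 dB, so output = -7.5 − 21 = -28.5 dBu.

-28.5 dBu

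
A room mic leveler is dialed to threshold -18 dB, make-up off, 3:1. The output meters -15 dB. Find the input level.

-9 dB

That's 3 dB above the -18 dB threshold.
Before 3:1 compression the overshoot was 3 × 3 = 9 dB, so input = -18 + 9 = -9 dB.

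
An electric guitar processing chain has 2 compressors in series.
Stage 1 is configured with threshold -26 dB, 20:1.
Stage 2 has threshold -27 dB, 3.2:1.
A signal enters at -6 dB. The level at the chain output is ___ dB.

Stage 1: 20 dB above -26 dB, reduced 20:1 to 1 dB above → -25 dB.
Stage 2: overshoot 2 dB → 2/3.2 = 0.625 dB → -26.375 dB.

-26.375 dB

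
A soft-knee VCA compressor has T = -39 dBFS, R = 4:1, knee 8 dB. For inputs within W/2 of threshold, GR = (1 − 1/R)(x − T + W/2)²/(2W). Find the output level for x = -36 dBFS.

-38.296875 dBFS

x − T + W/2 = -36 − (-39) + 4 = 7.
GR = (1 − 1/4) × 7² / 16 = 0.75 × 49 / 16 = 2.296875 dB.
Output = -36 − 2.296875 = -38.296875 dBFS.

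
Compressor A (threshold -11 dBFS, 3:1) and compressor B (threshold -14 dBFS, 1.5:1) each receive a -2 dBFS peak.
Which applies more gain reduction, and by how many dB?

A, by 2 dB

A: overshoot 9 dB → output overshoot 3 dB → GR 6 dB.
B: overshoot 12 dB → output overshoot 8 dB → GR 4 dB.
A reduces 2 dB more.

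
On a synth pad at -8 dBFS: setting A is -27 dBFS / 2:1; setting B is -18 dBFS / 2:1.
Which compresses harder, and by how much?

A: overshoot 19 dB → output overshoot 9.5 dB → GR 9.5 dB.
B: overshoot 10 dB → output overshoot 5 dB → GR 5 dB.
A applies 4.5 dB more gain reduction.

A, by 4.5 dB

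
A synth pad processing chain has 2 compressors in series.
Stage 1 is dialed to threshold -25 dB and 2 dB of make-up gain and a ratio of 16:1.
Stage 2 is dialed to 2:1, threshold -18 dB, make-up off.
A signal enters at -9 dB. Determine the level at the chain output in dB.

-22 dB

Stage 1: 16 dB above -25 dB, reduced 16:1 to 1 dB above → -24 dB; +2 dB make-up → -22 dB.
Stage 2: below threshold (-22 ≤ -18); passes unchanged; output -22 dB.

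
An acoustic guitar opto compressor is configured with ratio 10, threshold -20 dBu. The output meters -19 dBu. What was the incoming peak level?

The compressed level sits -19 − (-20) = 1 dB over threshold.
Before 10:1 compression the overshoot was 1 × 10 = 10 dB, so input = -20 + 10 = -10 dBu.

-10 dBu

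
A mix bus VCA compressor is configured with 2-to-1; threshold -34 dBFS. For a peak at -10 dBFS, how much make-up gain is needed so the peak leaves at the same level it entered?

Overshoot 24 dB → 24/2 = 12 dB after compression, so the compressed level is -34 + 12 = -22 dBFS.
Make-up = target − compressed = -10 − (-22) = 12 dB.

12 dB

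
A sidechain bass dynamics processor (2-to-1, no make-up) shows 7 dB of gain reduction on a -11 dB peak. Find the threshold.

Gain reduction = -11 − (-18) = 7 dB; output overshoot = GR / (R − 1) = 7 / 1 = 7 dB.
Threshold = output − output overshoot = -18 − 7 = -25 dB.

-25 dB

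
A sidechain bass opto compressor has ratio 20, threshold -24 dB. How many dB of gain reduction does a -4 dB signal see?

-4 dB exceeds the threshold by 20 dB.
At 20:1, output sits 20/20 = 1 dB above threshold.
GR = overshoot in − overshoot out = 20 − 1 = 19 dB.

19 dB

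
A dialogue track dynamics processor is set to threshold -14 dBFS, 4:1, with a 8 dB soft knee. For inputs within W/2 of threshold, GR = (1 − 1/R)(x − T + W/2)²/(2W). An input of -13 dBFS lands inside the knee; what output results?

x − T + W/2 = -13 − (-14) + 4 = 5.
GR = (1 − 1/4) × 5² / 16 = 0.75 × 25 / 16 = 1.171875 dB.
Output = -13 − 1.171875 = -14.171875 dBFS.

-14.171875 dBFS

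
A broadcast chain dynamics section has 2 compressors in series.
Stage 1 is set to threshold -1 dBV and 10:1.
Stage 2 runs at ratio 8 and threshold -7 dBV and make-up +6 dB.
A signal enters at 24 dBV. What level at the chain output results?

Stage 1: 25 dB above -1 dBV, reduced 10:1 to 2.5 dB above → 1.5 dBV.
Stage 2: overshoot 8.5 dB → 8.5/8 = 1.0625 dB → -5.9375 dBV; +6 dB make-up → 0.0625 dBV.

0.0625 dBV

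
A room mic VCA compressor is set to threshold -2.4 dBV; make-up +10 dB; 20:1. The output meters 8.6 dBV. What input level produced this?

17.6 dBV

Remove make-up: 8.6 − 10 = -1.4 dBV.
That's 1 dB above the -2.4 dBV threshold.
Input overshoot = R × output overshoot = 20 dB → input = -2.4 + 20 = 17.6 dBV.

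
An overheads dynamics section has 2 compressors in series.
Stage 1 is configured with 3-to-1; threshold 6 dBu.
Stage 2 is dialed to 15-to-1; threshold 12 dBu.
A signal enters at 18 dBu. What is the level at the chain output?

10 dBu

Stage 1: 18 dBu is 12 dB over 6 dBu; at 3:1 that becomes 4 dB over, giving 10 dBu.
Stage 2: 10 dBu ≤ 12 dBu, so stage 2 doesn't engage; output 10 dBu.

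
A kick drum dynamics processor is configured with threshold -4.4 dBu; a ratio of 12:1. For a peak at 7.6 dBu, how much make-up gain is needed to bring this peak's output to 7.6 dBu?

11 dB

The peak compresses to -4.4 + 12/12 = -3.4 dBu.
To reach 7.6 dBu requires 7.6 − (-3.4) = 11 dB of make-up.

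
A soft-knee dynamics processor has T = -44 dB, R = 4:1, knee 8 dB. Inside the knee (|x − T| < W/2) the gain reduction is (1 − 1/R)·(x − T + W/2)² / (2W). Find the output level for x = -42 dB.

x − T + W/2 = -42 − (-44) + 4 = 6.
GR = (1 − 1/4) × 6² / 16 = 0.75 × 36 / 16 = 1.6875 dB.
Output = -42 − 1.6875 = -43.6875 dB.

-43.6875 dB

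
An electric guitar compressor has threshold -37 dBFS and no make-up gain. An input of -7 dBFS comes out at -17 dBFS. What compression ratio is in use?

1.5:1

Input overshoot = -7 − (-37) = 30 dB; output overshoot = -17 − (-37) = 20 dB.
Ratio = 30 / 20 = 1.5.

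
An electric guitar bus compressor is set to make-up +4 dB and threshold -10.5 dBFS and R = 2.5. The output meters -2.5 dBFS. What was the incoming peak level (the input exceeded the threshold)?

-0.5 dBFS

Remove make-up: -2.5 − 4 = -6.5 dBFS.
The compressed level sits -6.5 − (-10.5) = 4 dB over threshold.
Input overshoot = R × output overshoot = 10 dB → input = -10.5 + 10 = -0.5 dBFS.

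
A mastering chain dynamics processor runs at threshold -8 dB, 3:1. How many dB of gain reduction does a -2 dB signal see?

4 dB

Overshoot = -2 − (-8) = 6 dB.
After 3:1 compression the overshoot becomes 6/3 = 2 dB.
So the signal is attenuated by 6 − 2 = 4 dB.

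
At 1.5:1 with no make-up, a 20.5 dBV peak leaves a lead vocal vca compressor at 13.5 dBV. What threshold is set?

Gain reduction = 20.5 − 13.5 = 7 dB; output overshoot = GR / (R − 1) = 7 / 0.5 = 14 dB.
Threshold = output − output overshoot = 13.5 − 14 = -0.5 dBV.

-0.5 dBV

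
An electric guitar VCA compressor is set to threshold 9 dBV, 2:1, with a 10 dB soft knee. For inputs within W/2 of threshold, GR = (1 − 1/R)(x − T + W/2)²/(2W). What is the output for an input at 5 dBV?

4.975 dBV

x − T + W/2 = 5 − 9 + 5 = 1.
GR = (1 − 1/2) × 1² / 20 = 0.5 × 1 / 20 = 0.025 dB.
Output = 5 − 0.025 = 4.975 dBV.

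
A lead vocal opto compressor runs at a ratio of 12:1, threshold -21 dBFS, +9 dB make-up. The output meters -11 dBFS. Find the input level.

-9 dBFS

Stripping the +9 dB make-up gives -20 dBFS at the gain stage.
The compressed level sits -20 − (-21) = 1 dB over threshold.
Before 12:1 compression the overshoot was 1 × 12 = 12 dB, so input = -21 + 12 = -9 dBFS.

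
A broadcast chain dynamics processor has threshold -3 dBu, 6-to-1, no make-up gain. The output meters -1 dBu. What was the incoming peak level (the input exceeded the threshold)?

9 dBu

Post-compression overshoot = -1 − (-3) = 2 dB.
Input overshoot = R × output overshoot = 12 dB → input = -3 + 12 = 9 dBu.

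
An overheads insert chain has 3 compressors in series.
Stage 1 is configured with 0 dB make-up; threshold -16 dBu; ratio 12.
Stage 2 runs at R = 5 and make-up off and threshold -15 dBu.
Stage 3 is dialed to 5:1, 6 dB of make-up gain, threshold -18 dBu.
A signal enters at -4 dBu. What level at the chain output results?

-11.4 dBu

Stage 1: overshoot 12 dB → 12/12 = 1 dB → -15 dBu.
Stage 2: -15 dBu is at or below the -15 dBu threshold — no compression; output -15 dBu.
Stage 3: 3 dB above -18 dBu, reduced 5:1 to 0.6 dB above → -17.4 dBu; +6 dB make-up → -11.4 dBu.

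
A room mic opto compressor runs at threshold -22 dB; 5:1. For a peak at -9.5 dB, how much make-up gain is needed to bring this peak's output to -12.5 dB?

The peak compresses to -22 + 12.5/5 = -19.5 dB.
To reach -12.5 dB requires -12.5 − (-19.5) = 7 dB of make-up.

7 dB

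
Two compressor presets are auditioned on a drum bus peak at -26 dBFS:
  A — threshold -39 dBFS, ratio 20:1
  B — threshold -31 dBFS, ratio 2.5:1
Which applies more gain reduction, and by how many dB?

A, by 9.35 dB

A: overshoot 13 dB → output overshoot 0.65 dB → GR 12.35 dB.
B: overshoot 5 dB → output overshoot 2 dB → GR 3 dB.
A reduces 9.35 dB more.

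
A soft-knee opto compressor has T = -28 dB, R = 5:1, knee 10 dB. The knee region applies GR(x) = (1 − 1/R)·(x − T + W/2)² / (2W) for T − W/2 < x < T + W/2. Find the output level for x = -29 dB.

x − T + W/2 = -29 − (-28) + 5 = 4.
GR = (1 − 1/5) × 4² / 20 = 0.8 × 16 / 20 = 0.64 dB.
Output = -29 − 0.64 = -29.64 dB.

-29.64 dB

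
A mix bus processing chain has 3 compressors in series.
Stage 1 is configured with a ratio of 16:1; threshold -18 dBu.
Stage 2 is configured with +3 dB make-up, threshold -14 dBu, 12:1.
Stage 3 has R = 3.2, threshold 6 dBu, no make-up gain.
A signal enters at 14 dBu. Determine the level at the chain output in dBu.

Stage 1: 14 dBu is 32 dB over -18 dBu; at 16:1 that becomes 2 dB over, giving -16 dBu.
Stage 2: below threshold (-16 ≤ -14); passes unchanged; make-up brings it to -13 dBu.
Stage 3: below threshold (-13 ≤ 6); passes unchanged; output -13 dBu.

-13 dBu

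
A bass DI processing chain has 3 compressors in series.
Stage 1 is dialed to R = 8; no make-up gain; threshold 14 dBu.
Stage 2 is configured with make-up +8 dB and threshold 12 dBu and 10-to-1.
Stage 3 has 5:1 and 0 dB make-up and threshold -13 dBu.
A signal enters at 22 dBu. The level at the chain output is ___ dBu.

Stage 1: 22 dBu is 8 dB over 14 dBu; at 8:1 that becomes 1 dB over, giving 15 dBu.
Stage 2: 15 dBu is 3 dB over 12 dBu; at 10:1 that becomes 0.3 dB over, giving 12.3 dBu; +8 dB make-up → 20.3 dBu.
Stage 3: 33.3 dB above -13 dBu, reduced 5:1 to 6.66 dB above → -6.34 dBu.

-6.34 dBu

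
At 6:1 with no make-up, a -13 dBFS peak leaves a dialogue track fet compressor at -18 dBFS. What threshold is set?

-19 dBFS

Input is 6 dB above T (since output overshoot × R = input overshoot: (-18 − T)·6 = -13 − T gives T = -19 dBFS).
Check: -19 + (-13 − (-19))/6 = -19 + 1 = -18 dBFS. ✓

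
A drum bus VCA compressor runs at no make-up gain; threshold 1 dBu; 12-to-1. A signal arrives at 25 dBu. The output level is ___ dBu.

Overshoot: 25 − 1 = 24 dB.
The 24 dB excess becomes 2 dB after 12:1 reduction.
Output = 1 + 2 = 3 dBu.

3 dBu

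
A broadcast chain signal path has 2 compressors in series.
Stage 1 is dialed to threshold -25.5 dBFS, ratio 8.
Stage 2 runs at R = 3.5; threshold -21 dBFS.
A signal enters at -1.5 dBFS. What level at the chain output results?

-22.5 dBFS

Stage 1: 24 dB above -25.5 dBFS, reduced 8:1 to 3 dB above → -22.5 dBFS.
Stage 2: below threshold (-22.5 ≤ -21); passes unchanged; output -22.5 dBFS.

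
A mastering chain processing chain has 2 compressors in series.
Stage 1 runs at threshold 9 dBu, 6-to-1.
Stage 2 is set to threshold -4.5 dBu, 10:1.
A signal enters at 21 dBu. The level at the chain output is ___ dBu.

-2.95 dBu

Stage 1: 12 dB above 9 dBu, reduced 6:1 to 2 dB above → 11 dBu.
Stage 2: 11 dBu is 15.5 dB over -4.5 dBu; at 10:1 that becomes 1.55 dB over, giving -2.95 dBu.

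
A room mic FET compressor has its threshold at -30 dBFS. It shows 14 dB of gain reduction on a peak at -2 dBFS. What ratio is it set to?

2:1

Input overshoot = -2 − (-30) = 28 dB.
Output overshoot = 28 − 14 = 14 dB.
Ratio = input overshoot / output overshoot = 28 / 14 = 2.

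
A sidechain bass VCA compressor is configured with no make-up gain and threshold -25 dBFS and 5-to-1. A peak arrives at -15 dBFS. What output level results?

The input is 10 dB above the -25 dBFS threshold.
The 10 dB excess becomes 2 dB after 5:1 reduction.
So the level is -25 + 2 = -23 dBFS.

-23 dBFS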